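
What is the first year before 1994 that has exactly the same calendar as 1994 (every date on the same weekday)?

1983

Two years share a calendar iff Jan 1 falls on the same weekday and both are leap or both are common. 1994: Jan 1 is Saturday, common year.
1993: Jan 1 Friday, common
1992: Jan 1 Wednesday, leap
1991: Jan 1 Tuesday, common
1990: Jan 1 Monday, common
1989: Jan 1 Sunday, common
1988: Jan 1 Friday, leap
1987: Jan 1 Thursday, common
1986: Jan 1 Wednesday, common
1985: Jan 1 Tuesday, common
1984: Jan 1 Sunday, leap
1983: Jan 1 Saturday, common
1983 matches on both conditions.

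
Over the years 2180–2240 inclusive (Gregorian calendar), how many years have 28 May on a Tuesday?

9

Track 28 May's weekday year by year (advancing +1, or +2 across a Feb 29):
  2180: Sun  2181: Mon (+1)  2182: Tue (+1) ✓  2183: Wed (+1)  2184: Fri (+2)
  2185: Sat (+1)  2186: Sun (+1)  2187: Mon (+1)  2188: Wed (+2)  2189: Thu (+1)
  2190: Fri (+1)  2191: Sat (+1)  2192: Mon (+2)  2193: Tue (+1) ✓  … (33 more years) …
  2227: Mon (+1)  2228: Wed (+2)  2229: Thu (+1)  2230: Fri (+1)  2231: Sat (+1)
  2232: Mon (+2)  2233: Tue (+1) ✓  2234: Wed (+1)  2235: Thu (+1)  2236: Sat (+2)
  2237: Sun (+1)  2238: Mon (+1)  2239: Tue (+1) ✓  2240: Thu (+2)
Tuesday years: 2182, 2193, 2199, 2205, 2211, 2216, 2222, 2233, 2239 — 9 in total.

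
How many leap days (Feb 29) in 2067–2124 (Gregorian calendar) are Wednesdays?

Leap years in 2067–2124: 14 of them.
Feb 29 weekday advances by 5 (mod 7) from one leap year to the next four years later (or differs when a century non-leap intervenes).
Leap-day weekdays: 2068:Wed✓ 2072:Mon 2076:Sat 2080:Thu 2084:Tue 2088:Sun 2092:Fri 2096:Wed✓ 2104:Fri 2108:Wed✓ 2112:Mon 2116:Sat 2120:Thu 2124:Tue
Wednesday: 2068, 2096, 2108 → 3.

3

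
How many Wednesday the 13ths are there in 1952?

Check the 13th of each month of 1952: Jan 13: Sun, Feb 13: Wed, Mar 13: Thu, Apr 13: Sun, May 13: Tue, Jun 13: Fri, Jul 13: Sun, Aug 13: Wed, Sep 13: Sat, Oct 13: Mon, Nov 13: Thu, Dec 13: Sat.
Wednesday occurs in February, August — 2 months.

2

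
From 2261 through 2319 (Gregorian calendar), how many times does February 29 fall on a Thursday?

Leap years in 2261–2319: 13 of them.
Feb 29 weekday advances by 5 (mod 7) from one leap year to the next four years later (or differs when a century non-leap intervenes).
Leap-day weekdays: 2264:Mon 2268:Sat 2272:Thu✓ 2276:Tue 2280:Sun 2284:Fri 2288:Wed 2292:Mon 2296:Sat 2304:Mon 2308:Sat 2312:Thu✓ 2316:Tue
Thursday: 2272, 2312 → 2.

2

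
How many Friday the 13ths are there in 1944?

1

Check the 13th of each month of 1944: Jan 13: Thu, Feb 13: Sun, Mar 13: Mon, Apr 13: Thu, May 13: Sat, Jun 13: Tue, Jul 13: Thu, Aug 13: Sun, Sep 13: Wed, Oct 13: Fri, Nov 13: Mon, Dec 13: Wed.
Friday occurs in October — 1 month.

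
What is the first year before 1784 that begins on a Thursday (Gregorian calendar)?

Jan 1 advances by 2 weekdays after a leap year and by 1 after a common year.
1784: Jan 1 is Thursday (leap).
1783: Wednesday
1782: Tuesday
1781: Monday
1780: Saturday (leap)
1779: Friday
1778: Thursday
1778 begins on a Thursday

1778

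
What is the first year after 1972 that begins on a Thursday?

Jan 1 advances by 2 weekdays after a leap year and by 1 after a common year.
1972: Jan 1 is Saturday (leap).
1973: Monday
1974: Tuesday
1975: Wednesday
1976: Thursday (leap)
1976 begins on a Thursday

1976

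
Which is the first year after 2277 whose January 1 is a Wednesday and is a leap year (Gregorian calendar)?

Jan 1 advances by 2 weekdays after a leap year and by 1 after a common year.
2277: Jan 1 is Monday.
2278: Tuesday
2279: Wednesday
2280: Thursday (leap)
2281: Saturday
2282: Sunday
2283: Monday
2284: Tuesday (leap)
2285: Thursday
2286: Friday
2287: Saturday
2288: Sunday (leap)
2289: Tuesday
2290: Wednesday
2291: Thursday
2292: Friday (leap)
2293: Sunday
2294: Monday
2295: Tuesday
2296: Wednesday (leap)
2296 begins on a Wednesday and is a leap year.

2296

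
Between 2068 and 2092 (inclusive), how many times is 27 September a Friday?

4

Track 27 September's weekday year by year (advancing +1, or +2 across a Feb 29):
  2068: Thu  2069: Fri (+1) ✓  2070: Sat (+1)  2071: Sun (+1)  2072: Tue (+2)
  2073: Wed (+1)  2074: Thu (+1)  2075: Fri (+1) ✓  2076: Sun (+2)  2077: Mon (+1)
  2078: Tue (+1)  2079: Wed (+1)  2080: Fri (+2) ✓  2081: Sat (+1)  2082: Sun (+1)
  2083: Mon (+1)  2084: Wed (+2)  2085: Thu (+1)  2086: Fri (+1) ✓  2087: Sat (+1)
  2088: Mon (+2)  2089: Tue (+1)  2090: Wed (+1)  2091: Thu (+1)  2092: Sat (+2)
Friday years: 2069, 2075, 2080, 2086 — 4 in total.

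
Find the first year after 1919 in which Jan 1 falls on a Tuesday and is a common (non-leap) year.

Jan 1 advances by 2 weekdays after a leap year and by 1 after a common year.
1919: Jan 1 is Wednesday.
1920: Thursday (leap)
1921: Saturday
1922: Sunday
1923: Monday
1924: Tuesday (leap)
1925: Thursday
1926: Friday
1927: Saturday
1928: Sunday (leap)
1929: Tuesday
1929 begins on a Tuesday and is a common year.

1929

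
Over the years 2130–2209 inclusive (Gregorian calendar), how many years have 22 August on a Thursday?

11

Track 22 August's weekday year by year (advancing +1, or +2 across a Feb 29):
  2130: Tue  2131: Wed (+1)  2132: Fri (+2)  2133: Sat (+1)  2134: Sun (+1)
  2135: Mon (+1)  2136: Wed (+2)  2137: Thu (+1) ✓  2138: Fri (+1)  2139: Sat (+1)
  2140: Mon (+2)  2141: Tue (+1)  2142: Wed (+1)  2143: Thu (+1) ✓  … (52 more years) …
  2196: Mon (+2)  2197: Tue (+1)  2198: Wed (+1)  2199: Thu (+1) ✓  2200: Fri (+1)
  2201: Sat (+1)  2202: Sun (+1)  2203: Mon (+1)  2204: Wed (+2)  2205: Thu (+1) ✓
  2206: Fri (+1)  2207: Sat (+1)  2208: Mon (+2)  2209: Tue (+1)
Thursday years: 2137, 2143, 2148, 2154, 2165, 2171, 2176, 2182, 2193, 2199, 2205 — 11 in total.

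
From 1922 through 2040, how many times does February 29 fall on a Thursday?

Leap years in 1922–2040: 30 of them.
Feb 29 weekday advances by 5 (mod 7) from one leap year to the next four years later (or differs when a century non-leap intervenes).
Leap-day weekdays: 1924:Fri 1928:Wed 1932:Mon 1936:Sat 1940:Thu✓ 1944:Tue 1948:Sun 1952:Fri 1956:Wed 1960:Mon 1964:Sat 1968:Thu✓ 1972:Tue …(4 more)… 1992:Sat 1996:Thu✓ 2000:Tue 2004:Sun 2008:Fri 2012:Wed 2016:Mon 2020:Sat 2024:Thu✓ 2028:Tue 2032:Sun 2036:Fri 2040:Wed
Thursday: 1940, 1968, 1996, 2024 → 4.

4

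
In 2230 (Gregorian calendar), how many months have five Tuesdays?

A month of length L has five Tuesdays iff its first Tuesday is on day ≤ L−28 (so day 1–3 in a 31-day month, 1–2 in a 30-day month, day 1 in a leap February).
Checking each month of 2230: Jan starts Fri (31d); Feb starts Mon (28d); Mar starts Mon (31d) ✓; Apr starts Thu (30d); May starts Sat (31d); Jun starts Tue (30d) ✓; Jul starts Thu (31d); Aug starts Sun (31d) ✓; Sep starts Wed (30d); Oct starts Fri (31d); Nov starts Mon (30d) ✓; Dec starts Wed (31d).
Five-Tuesday months: March, June, August, November → 4.

4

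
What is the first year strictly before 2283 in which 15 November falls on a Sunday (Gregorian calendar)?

2274

From one year to the next, a fixed date's weekday advances by 1, or by 2 when a Feb 29 lies between the two dates.
2283: November 15 is Thursday.
2282: Wednesday (−1)
2281: Tuesday (−1)
2280: Monday (−1)
2279: Saturday (−2)
2278: Friday (−1)
2277: Thursday (−1)
2276: Wednesday (−1)
2275: Monday (−2)
2274: Sunday (−1)
15 November falls on a Sunday in 2274.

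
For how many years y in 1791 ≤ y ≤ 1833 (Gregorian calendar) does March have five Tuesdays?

18

March has 31 days; it has five Tuesdays when Tuesday falls among the first (month-length − 28) days — i.e. when March 1 is one of Tuesday/Monday/Sunday.
March 1 by year: 1791:Tue✓ 1792:Thu 1793:Fri 1794:Sat 1795:Sun✓ 1796:Tue✓ 1797:Wed 1798:Thu 1799:Fri 1800:Sat 1801:Sun✓ 1802:Mon✓ 1803:Tue✓ 1804:Thu 1805:Fri …(13 more)… 1819:Mon✓ 1820:Wed 1821:Thu 1822:Fri 1823:Sat 1824:Mon✓ 1825:Tue✓ 1826:Wed 1827:Thu 1828:Sat 1829:Sun✓ 1830:Mon✓ 1831:Tue✓ 1832:Thu 1833:Fri
Years with five Tuesdays: 1791, 1795, 1796, 1801, 1802, 1803, 1807, 1808, 1812, 1813, 1814, 1818, 1819, 1824, 1825, 1829, 1830, 1831 → 18.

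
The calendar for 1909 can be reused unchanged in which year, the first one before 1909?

Two years share a calendar iff Jan 1 falls on the same weekday and both are leap or both are common. 1909: Jan 1 is Friday, common year.
1908: Jan 1 Wednesday, leap
1907: Jan 1 Tuesday, common
1906: Jan 1 Monday, common
1905: Jan 1 Sunday, common
1904: Jan 1 Friday, leap
1903: Jan 1 Thursday, common
1902: Jan 1 Wednesday, common
1901: Jan 1 Tuesday, common
1900: Jan 1 Monday, common
1899: Jan 1 Sunday, common
1898: Jan 1 Saturday, common
1897: Jan 1 Friday, common
1897 matches on both conditions.

1897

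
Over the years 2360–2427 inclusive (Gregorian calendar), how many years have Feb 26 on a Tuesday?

Track Feb 26's weekday year by year (advancing +1, or +2 across a Feb 29):
  2360: Fri  2361: Sun (+2)  2362: Mon (+1)  2363: Tue (+1) ✓  2364: Wed (+1)
  2365: Fri (+2)  2366: Sat (+1)  2367: Sun (+1)  2368: Mon (+1)  2369: Wed (+2)
  2370: Thu (+1)  2371: Fri (+1)  2372: Sat (+1)  2373: Mon (+2)  … (40 more years) …
  2414: Wed (+1)  2415: Thu (+1)  2416: Fri (+1)  2417: Sun (+2)  2418: Mon (+1)
  2419: Tue (+1) ✓  2420: Wed (+1)  2421: Fri (+2)  2422: Sat (+1)  2423: Sun (+1)
  2424: Mon (+1)  2425: Wed (+2)  2426: Thu (+1)  2427: Fri (+1)
Tuesday years: 2363, 2374, 2380, 2385, 2391, 2402, 2408, 2413, 2419 — 9 in total.

9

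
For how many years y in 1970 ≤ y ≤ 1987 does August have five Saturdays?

August has 31 days; it has five Saturdays when Saturday falls among the first (month-length − 28) days — i.e. when August 1 is one of Saturday/Friday/Thursday.
August 1 by year: 1970:Sat✓ 1971:Sun 1972:Tue 1973:Wed 1974:Thu✓ 1975:Fri✓ 1976:Sun 1977:Mon 1978:Tue 1979:Wed 1980:Fri✓ 1981:Sat✓ 1982:Sun 1983:Mon 1984:Wed 1985:Thu✓ 1986:Fri✓ 1987:Sat✓
Years with five Saturdays: 1970, 1974, 1975, 1980, 1981, 1985, 1986, 1987 → 8.

8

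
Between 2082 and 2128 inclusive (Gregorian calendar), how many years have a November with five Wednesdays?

12

November has 30 days; it has five Wednesdays when Wednesday falls among the first (month-length − 28) days — i.e. when November 1 is one of Wednesday/Tuesday.
November 1 by year: 2082:Sun 2083:Mon 2084:Wed✓ 2085:Thu 2086:Fri 2087:Sat 2088:Mon 2089:Tue✓ 2090:Wed✓ 2091:Thu 2092:Sat 2093:Sun 2094:Mon 2095:Tue✓ 2096:Thu …(17 more)… 2114:Thu 2115:Fri 2116:Sun 2117:Mon 2118:Tue✓ 2119:Wed✓ 2120:Fri 2121:Sat 2122:Sun 2123:Mon 2124:Wed✓ 2125:Thu 2126:Fri 2127:Sat 2128:Mon
Years with five Wednesdays: 2084, 2089, 2090, 2095, 2101, 2102, 2107, 2112, 2113, 2118, 2119, 2124 → 12.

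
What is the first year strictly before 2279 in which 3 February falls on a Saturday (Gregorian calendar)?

From one year to the next, a fixed date's weekday advances by 1, or by 2 when a Feb 29 lies between the two dates.
2279: February 3 is Monday.
2278: Sunday (−1)
2277: Saturday (−1)
3 February falls on a Saturday in 2277.

2277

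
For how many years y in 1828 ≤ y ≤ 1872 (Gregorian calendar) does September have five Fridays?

September has 30 days; it has five Fridays when Friday falls among the first (month-length − 28) days — i.e. when September 1 is one of Friday/Thursday.
September 1 by year: 1828:Mon 1829:Tue 1830:Wed 1831:Thu✓ 1832:Sat 1833:Sun 1834:Mon 1835:Tue 1836:Thu✓ 1837:Fri✓ 1838:Sat 1839:Sun 1840:Tue 1841:Wed 1842:Thu✓ …(15 more)… 1858:Wed 1859:Thu✓ 1860:Sat 1861:Sun 1862:Mon 1863:Tue 1864:Thu✓ 1865:Fri✓ 1866:Sat 1867:Sun 1868:Tue 1869:Wed 1870:Thu✓ 1871:Fri✓ 1872:Sun
Years with five Fridays: 1831, 1836, 1837, 1842, 1843, 1848, 1853, 1854, 1859, 1864, 1865, 1870, 1871 → 13.

13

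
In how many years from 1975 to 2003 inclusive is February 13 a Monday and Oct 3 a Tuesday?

3

Check each year's weekday for February 13 and Oct 3:
  1975: Thu/Fri  1976: Fri/Sun  1977: Sun/Mon  1978: Mon/Tue ✓  1979: Tue/Wed  1980: Wed/Fri  1981: Fri/Sat  1982: Sat/Sun  1983: Sun/Mon  1984: Mon/Wed  1985: Wed/Thu  1986: Thu/Fri  1987: Fri/Sat  1988: Sat/Mon  1989: Mon/Tue ✓  1990: Tue/Wed  1991: Wed/Thu  1992: Thu/Sat  1993: Sat/Sun  1994: Sun/Mon  1995: Mon/Tue ✓  1996: Tue/Thu  1997: Thu/Fri  1998: Fri/Sat  1999: Sat/Sun  2000: Sun/Tue  2001: Tue/Wed  2002: Wed/Thu  2003: Thu/Fri
Both conditions hold in: 1978, 1989, 1995 — 3.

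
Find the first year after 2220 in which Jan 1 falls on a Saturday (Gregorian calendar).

Jan 1 advances by 2 weekdays after a leap year and by 1 after a common year.
2220: Jan 1 is Saturday (leap).
2221: Monday
2222: Tuesday
2223: Wednesday
2224: Thursday (leap)
2225: Saturday
2225 begins on a Saturday

2225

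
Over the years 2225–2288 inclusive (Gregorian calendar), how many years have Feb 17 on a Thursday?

Track Feb 17's weekday year by year (advancing +1, or +2 across a Feb 29):
  2225: Thu ✓  2226: Fri (+1)  2227: Sat (+1)  2228: Sun (+1)  2229: Tue (+2)
  2230: Wed (+1)  2231: Thu (+1) ✓  2232: Fri (+1)  2233: Sun (+2)  2234: Mon (+1)
  2235: Tue (+1)  2236: Wed (+1)  2237: Fri (+2)  2238: Sat (+1)  … (36 more years) …
  2275: Wed (+1)  2276: Thu (+1) ✓  2277: Sat (+2)  2278: Sun (+1)  2279: Mon (+1)
  2280: Tue (+1)  2281: Thu (+2) ✓  2282: Fri (+1)  2283: Sat (+1)  2284: Sun (+1)
  2285: Tue (+2)  2286: Wed (+1)  2287: Thu (+1) ✓  2288: Fri (+1)
Thursday years: 2225, 2231, 2242, 2248, 2253, 2259, 2270, 2276, 2281, 2287 — 10 in total.

10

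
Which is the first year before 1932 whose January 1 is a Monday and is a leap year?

Jan 1 advances by 2 weekdays after a leap year and by 1 after a common year.
1932: Jan 1 is Friday (leap).
1931: Thursday
1930: Wednesday
1929: Tuesday
1928: Sunday (leap)
1927: Saturday
1926: Friday
1925: Thursday
1924: Tuesday (leap)
1923: Monday
1922: Sunday
1921: Saturday
1920: Thursday (leap)
1919: Wednesday
1918: Tuesday
1917: Monday
1916: Saturday (leap)
1915: Friday
1914: Thursday
1913: Wednesday
1912: Monday (leap)
1912 begins on a Monday and is a leap year.

1912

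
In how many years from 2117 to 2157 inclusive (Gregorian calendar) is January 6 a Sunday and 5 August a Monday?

Check each year's weekday for January 6 and 5 August:
  2117: Wed/Thu  2118: Thu/Fri  2119: Fri/Sat  2120: Sat/Mon  2121: Mon/Tue  2122: Tue/Wed  2123: Wed/Thu  2124: Thu/Sat  2125: Sat/Sun  2126: Sun/Mon ✓  2127: Mon/Tue  2128: Tue/Thu  2129: Thu/Fri  2130: Fri/Sat  …(13 more)…  2144: Mon/Wed  2145: Wed/Thu  2146: Thu/Fri  2147: Fri/Sat  2148: Sat/Mon  2149: Mon/Tue  2150: Tue/Wed  2151: Wed/Thu  2152: Thu/Sat  2153: Sat/Sun  2154: Sun/Mon ✓  2155: Mon/Tue  2156: Tue/Thu  2157: Thu/Fri
Both conditions hold in: 2126, 2137, 2143, 2154 — 4.

4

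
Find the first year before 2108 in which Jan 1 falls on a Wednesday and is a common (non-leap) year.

Jan 1 advances by 2 weekdays after a leap year and by 1 after a common year.
2108: Jan 1 is Sunday (leap).
2107: Saturday
2106: Friday
2105: Thursday
2104: Tuesday (leap)
2103: Monday
2102: Sunday
2101: Saturday
2100: Friday
2099: Thursday
2098: Wednesday
2098 begins on a Wednesday and is a common year.

2098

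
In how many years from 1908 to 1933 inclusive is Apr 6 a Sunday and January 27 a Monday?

Check each year's weekday for Apr 6 and January 27:
  1908: Mon/Mon  1909: Tue/Wed  1910: Wed/Thu  1911: Thu/Fri  1912: Sat/Sat  1913: Sun/Mon ✓  1914: Mon/Tue  1915: Tue/Wed  1916: Thu/Thu  1917: Fri/Sat  1918: Sat/Sun  1919: Sun/Mon ✓  1920: Tue/Tue  1921: Wed/Thu  1922: Thu/Fri  1923: Fri/Sat  1924: Sun/Sun  1925: Mon/Tue  1926: Tue/Wed  1927: Wed/Thu  1928: Fri/Fri  1929: Sat/Sun  1930: Sun/Mon ✓  1931: Mon/Tue  1932: Wed/Wed  1933: Thu/Fri
Both conditions hold in: 1913, 1919, 1930 — 3.

3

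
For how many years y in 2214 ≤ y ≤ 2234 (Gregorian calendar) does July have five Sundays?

July has 31 days; it has five Sundays when Sunday falls among the first (month-length − 28) days — i.e. when July 1 is one of Sunday/Saturday/Friday.
July 1 by year: 2214:Fri✓ 2215:Sat✓ 2216:Mon 2217:Tue 2218:Wed 2219:Thu 2220:Sat✓ 2221:Sun✓ 2222:Mon 2223:Tue 2224:Thu 2225:Fri✓ 2226:Sat✓ 2227:Sun✓ 2228:Tue 2229:Wed 2230:Thu 2231:Fri✓ 2232:Sun✓ 2233:Mon 2234:Tue
Years with five Sundays: 2214, 2215, 2220, 2221, 2225, 2226, 2227, 2231, 2232 → 9.

9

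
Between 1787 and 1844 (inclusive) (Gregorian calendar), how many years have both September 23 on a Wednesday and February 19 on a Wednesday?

2

Check each year's weekday for September 23 and February 19:
  1787: Sun/Mon  1788: Tue/Tue  1789: Wed/Thu  1790: Thu/Fri  1791: Fri/Sat  1792: Sun/Sun  1793: Mon/Tue  1794: Tue/Wed  1795: Wed/Thu  1796: Fri/Fri  1797: Sat/Sun  1798: Sun/Mon  1799: Mon/Tue  1800: Tue/Wed  …(30 more)…  1831: Fri/Sat  1832: Sun/Sun  1833: Mon/Tue  1834: Tue/Wed  1835: Wed/Thu  1836: Fri/Fri  1837: Sat/Sun  1838: Sun/Mon  1839: Mon/Tue  1840: Wed/Wed ✓  1841: Thu/Fri  1842: Fri/Sat  1843: Sat/Sun  1844: Mon/Mon
Both conditions hold in: 1812, 1840 — 2.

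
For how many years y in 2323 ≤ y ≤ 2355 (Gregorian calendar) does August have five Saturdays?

August has 31 days; it has five Saturdays when Saturday falls among the first (month-length − 28) days — i.e. when August 1 is one of Saturday/Friday/Thursday.
August 1 by year: 2323:Wed 2324:Fri✓ 2325:Sat✓ 2326:Sun 2327:Mon 2328:Wed 2329:Thu✓ 2330:Fri✓ 2331:Sat✓ 2332:Mon 2333:Tue 2334:Wed 2335:Thu✓ 2336:Sat✓ 2337:Sun …(3 more)… 2341:Fri✓ 2342:Sat✓ 2343:Sun 2344:Tue 2345:Wed 2346:Thu✓ 2347:Fri✓ 2348:Sun 2349:Mon 2350:Tue 2351:Wed 2352:Fri✓ 2353:Sat✓ 2354:Sun 2355:Mon
Years with five Saturdays: 2324, 2325, 2329, 2330, 2331, 2335, 2336, 2340, 2341, 2342, 2346, 2347, 2352, 2353 → 14.

14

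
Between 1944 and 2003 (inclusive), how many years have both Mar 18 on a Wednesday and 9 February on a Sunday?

Check each year's weekday for Mar 18 and 9 February:
  1944: Sat/Wed  1945: Sun/Fri  1946: Mon/Sat  1947: Tue/Sun  1948: Thu/Mon  1949: Fri/Wed  1950: Sat/Thu  1951: Sun/Fri  1952: Tue/Sat  1953: Wed/Mon  1954: Thu/Tue  1955: Fri/Wed  1956: Sun/Thu  1957: Mon/Sat  …(32 more)…  1990: Sun/Fri  1991: Mon/Sat  1992: Wed/Sun ✓  1993: Thu/Tue  1994: Fri/Wed  1995: Sat/Thu  1996: Mon/Fri  1997: Tue/Sun  1998: Wed/Mon  1999: Thu/Tue  2000: Sat/Wed  2001: Sun/Fri  2002: Mon/Sat  2003: Tue/Sun
Both conditions hold in: 1964, 1992 — 2.

2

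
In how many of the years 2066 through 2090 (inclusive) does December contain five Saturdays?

December has 31 days; it has five Saturdays when Saturday falls among the first (month-length − 28) days — i.e. when December 1 is one of Saturday/Friday/Thursday.
December 1 by year: 2066:Wed 2067:Thu✓ 2068:Sat✓ 2069:Sun 2070:Mon 2071:Tue 2072:Thu✓ 2073:Fri✓ 2074:Sat✓ 2075:Sun 2076:Tue 2077:Wed 2078:Thu✓ 2079:Fri✓ 2080:Sun 2081:Mon 2082:Tue 2083:Wed 2084:Fri✓ 2085:Sat✓ 2086:Sun 2087:Mon 2088:Wed 2089:Thu✓ 2090:Fri✓
Years with five Saturdays: 2067, 2068, 2072, 2073, 2074, 2078, 2079, 2084, 2085, 2089, 2090 → 11.

11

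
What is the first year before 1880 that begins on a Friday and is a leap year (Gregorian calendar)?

1864

Jan 1 advances by 2 weekdays after a leap year and by 1 after a common year.
1880: Jan 1 is Thursday (leap).
1879: Wednesday
1878: Tuesday
1877: Monday
1876: Saturday (leap)
1875: Friday
1874: Thursday
1873: Wednesday
1872: Monday (leap)
1871: Sunday
1870: Saturday
1869: Friday
1868: Wednesday (leap)
1867: Tuesday
1866: Monday
1865: Sunday
1864: Friday (leap)
1864 begins on a Friday and is a leap year.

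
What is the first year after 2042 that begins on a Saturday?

Jan 1 advances by 2 weekdays after a leap year and by 1 after a common year.
2042: Jan 1 is Wednesday.
2043: Thursday
2044: Friday (leap)
2045: Sunday
2046: Monday
2047: Tuesday
2048: Wednesday (leap)
2049: Friday
2050: Saturday
2050 begins on a Saturday

2050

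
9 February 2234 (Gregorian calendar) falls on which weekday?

January 1, 2234 is a Wednesday.
February 9 is day 40 of the year, i.e. 39 days after Jan 1.
39 mod 7 = 4, so advance 4 weekdays from Wednesday: Sunday.

Sunday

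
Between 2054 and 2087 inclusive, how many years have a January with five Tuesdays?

January has 31 days; it has five Tuesdays when Tuesday falls among the first (month-length − 28) days — i.e. when January 1 is one of Tuesday/Monday/Sunday.
January 1 by year: 2054:Thu 2055:Fri 2056:Sat 2057:Mon✓ 2058:Tue✓ 2059:Wed 2060:Thu 2061:Sat 2062:Sun✓ 2063:Mon✓ 2064:Tue✓ 2065:Thu 2066:Fri 2067:Sat 2068:Sun✓ …(4 more)… 2073:Sun✓ 2074:Mon✓ 2075:Tue✓ 2076:Wed 2077:Fri 2078:Sat 2079:Sun✓ 2080:Mon✓ 2081:Wed 2082:Thu 2083:Fri 2084:Sat 2085:Mon✓ 2086:Tue✓ 2087:Wed
Years with five Tuesdays: 2057, 2058, 2062, 2063, 2064, 2068, 2069, 2073, 2074, 2075, 2079, 2080, 2085, 2086 → 14.

14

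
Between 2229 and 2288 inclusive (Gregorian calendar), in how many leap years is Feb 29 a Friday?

Leap years in 2229–2288: 15 of them.
Feb 29 weekday advances by 5 (mod 7) from one leap year to the next four years later (or differs when a century non-leap intervenes).
Leap-day weekdays: 2232:Wed 2236:Mon 2240:Sat 2244:Thu 2248:Tue 2252:Sun 2256:Fri✓ 2260:Wed 2264:Mon 2268:Sat 2272:Thu 2276:Tue 2280:Sun 2284:Fri✓ 2288:Wed
Friday: 2256, 2284 → 2.

2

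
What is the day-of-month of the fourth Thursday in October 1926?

October 1, 1926 is a Friday, so the first Thursday is the 7th.
The fourth Thursday is 7 + 21 = 28.

28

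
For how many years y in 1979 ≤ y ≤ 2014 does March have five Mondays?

March has 31 days; it has five Mondays when Monday falls among the first (month-length − 28) days — i.e. when March 1 is one of Monday/Sunday/Saturday.
March 1 by year: 1979:Thu 1980:Sat✓ 1981:Sun✓ 1982:Mon✓ 1983:Tue 1984:Thu 1985:Fri 1986:Sat✓ 1987:Sun✓ 1988:Tue 1989:Wed 1990:Thu 1991:Fri 1992:Sun✓ 1993:Mon✓ …(6 more)… 2000:Wed 2001:Thu 2002:Fri 2003:Sat✓ 2004:Mon✓ 2005:Tue 2006:Wed 2007:Thu 2008:Sat✓ 2009:Sun✓ 2010:Mon✓ 2011:Tue 2012:Thu 2013:Fri 2014:Sat✓
Years with five Mondays: 1980, 1981, 1982, 1986, 1987, 1992, 1993, 1997, 1998, 1999, 2003, 2004, 2008, 2009, 2010, 2014 → 16.

16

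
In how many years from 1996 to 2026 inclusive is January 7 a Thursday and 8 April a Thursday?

Check each year's weekday for January 7 and 8 April:
  1996: Sun/Mon  1997: Tue/Tue  1998: Wed/Wed  1999: Thu/Thu ✓  2000: Fri/Sat  2001: Sun/Sun  2002: Mon/Mon  2003: Tue/Tue  2004: Wed/Thu  2005: Fri/Fri  2006: Sat/Sat  2007: Sun/Sun  2008: Mon/Tue  2009: Wed/Wed  …(3 more)…  2013: Mon/Mon  2014: Tue/Tue  2015: Wed/Wed  2016: Thu/Fri  2017: Sat/Sat  2018: Sun/Sun  2019: Mon/Mon  2020: Tue/Wed  2021: Thu/Thu ✓  2022: Fri/Fri  2023: Sat/Sat  2024: Sun/Mon  2025: Tue/Tue  2026: Wed/Wed
Both conditions hold in: 1999, 2010, 2021 — 3.

3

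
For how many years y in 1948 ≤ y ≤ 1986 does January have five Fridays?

January has 31 days; it has five Fridays when Friday falls among the first (month-length − 28) days — i.e. when January 1 is one of Friday/Thursday/Wednesday.
January 1 by year: 1948:Thu✓ 1949:Sat 1950:Sun 1951:Mon 1952:Tue 1953:Thu✓ 1954:Fri✓ 1955:Sat 1956:Sun 1957:Tue 1958:Wed✓ 1959:Thu✓ 1960:Fri✓ 1961:Sun 1962:Mon …(9 more)… 1972:Sat 1973:Mon 1974:Tue 1975:Wed✓ 1976:Thu✓ 1977:Sat 1978:Sun 1979:Mon 1980:Tue 1981:Thu✓ 1982:Fri✓ 1983:Sat 1984:Sun 1985:Tue 1986:Wed✓
Years with five Fridays: 1948, 1953, 1954, 1958, 1959, 1960, 1964, 1965, 1969, 1970, 1971, 1975, 1976, 1981, 1982, 1986 → 16.

16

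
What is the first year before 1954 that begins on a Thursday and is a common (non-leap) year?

1953

Jan 1 advances by 2 weekdays after a leap year and by 1 after a common year.
1954: Jan 1 is Friday.
1953: Thursday
1953 begins on a Thursday and is a common year.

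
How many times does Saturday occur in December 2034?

December 2034 has 31 days and begins on Friday.
The first Saturday is December 2.
Saturdays fall on 2, 9, 16, 23, 30 — that's 5.

5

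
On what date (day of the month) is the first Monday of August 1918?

5

August 1, 1918 is a Thursday, so the first Monday is the 5th.
The first Monday is 5 + 0 = 5.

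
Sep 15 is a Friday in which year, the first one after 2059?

2062

From one year to the next, a fixed date's weekday advances by 1, or by 2 when a Feb 29 lies between the two dates.
2059: September 15 is Monday.
2060: Wednesday (+2)
2061: Thursday (+1)
2062: Friday (+1)
Sep 15 falls on a Friday in 2062.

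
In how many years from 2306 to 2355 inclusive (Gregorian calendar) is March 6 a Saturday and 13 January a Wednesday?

Check each year's weekday for March 6 and 13 January:
  2306: Tue/Sat  2307: Wed/Sun  2308: Fri/Mon  2309: Sat/Wed ✓  2310: Sun/Thu  2311: Mon/Fri  2312: Wed/Sat  2313: Thu/Mon  2314: Fri/Tue  2315: Sat/Wed ✓  2316: Mon/Thu  2317: Tue/Sat  2318: Wed/Sun  2319: Thu/Mon  …(22 more)…  2342: Fri/Tue  2343: Sat/Wed ✓  2344: Mon/Thu  2345: Tue/Sat  2346: Wed/Sun  2347: Thu/Mon  2348: Sat/Tue  2349: Sun/Thu  2350: Mon/Fri  2351: Tue/Sat  2352: Thu/Sun  2353: Fri/Tue  2354: Sat/Wed ✓  2355: Sun/Thu
Both conditions hold in: 2309, 2315, 2326, 2337, 2343, 2354 — 6.

6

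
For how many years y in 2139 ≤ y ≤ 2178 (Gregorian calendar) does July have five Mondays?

17

July has 31 days; it has five Mondays when Monday falls among the first (month-length − 28) days — i.e. when July 1 is one of Monday/Sunday/Saturday.
July 1 by year: 2139:Wed 2140:Fri 2141:Sat✓ 2142:Sun✓ 2143:Mon✓ 2144:Wed 2145:Thu 2146:Fri 2147:Sat✓ 2148:Mon✓ 2149:Tue 2150:Wed 2151:Thu 2152:Sat✓ 2153:Sun✓ …(10 more)… 2164:Sun✓ 2165:Mon✓ 2166:Tue 2167:Wed 2168:Fri 2169:Sat✓ 2170:Sun✓ 2171:Mon✓ 2172:Wed 2173:Thu 2174:Fri 2175:Sat✓ 2176:Mon✓ 2177:Tue 2178:Wed
Years with five Mondays: 2141, 2142, 2143, 2147, 2148, 2152, 2153, 2154, 2158, 2159, 2164, 2165, 2169, 2170, 2171, 2175, 2176 → 17.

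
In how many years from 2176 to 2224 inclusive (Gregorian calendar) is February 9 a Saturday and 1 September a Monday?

Check each year's weekday for February 9 and 1 September:
  2176: Fri/Sun  2177: Sun/Mon  2178: Mon/Tue  2179: Tue/Wed  2180: Wed/Fri  2181: Fri/Sat  2182: Sat/Sun  2183: Sun/Mon  2184: Mon/Wed  2185: Wed/Thu  2186: Thu/Fri  2187: Fri/Sat  2188: Sat/Mon ✓  2189: Mon/Tue  …(21 more)…  2211: Sat/Sun  2212: Sun/Tue  2213: Tue/Wed  2214: Wed/Thu  2215: Thu/Fri  2216: Fri/Sun  2217: Sun/Mon  2218: Mon/Tue  2219: Tue/Wed  2220: Wed/Fri  2221: Fri/Sat  2222: Sat/Sun  2223: Sun/Mon  2224: Mon/Wed
Both conditions hold in: 2188 — 1.

1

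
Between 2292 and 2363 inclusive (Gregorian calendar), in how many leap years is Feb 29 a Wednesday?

Leap years in 2292–2363: 17 of them.
Feb 29 weekday advances by 5 (mod 7) from one leap year to the next four years later (or differs when a century non-leap intervenes).
Leap-day weekdays: 2292:Mon 2296:Sat 2304:Mon 2308:Sat 2312:Thu 2316:Tue 2320:Sun 2324:Fri 2328:Wed✓ 2332:Mon 2336:Sat 2340:Thu 2344:Tue 2348:Sun 2352:Fri 2356:Wed✓ 2360:Mon
Wednesday: 2328, 2356 → 2.

2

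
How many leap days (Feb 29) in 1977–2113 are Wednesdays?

Leap years in 1977–2113: 33 of them.
Feb 29 weekday advances by 5 (mod 7) from one leap year to the next four years later (or differs when a century non-leap intervenes).
Leap-day weekdays: 1980:Fri 1984:Wed✓ 1988:Mon 1992:Sat 1996:Thu 2000:Tue 2004:Sun 2008:Fri 2012:Wed✓ 2016:Mon 2020:Sat 2024:Thu 2028:Tue …(7 more)… 2060:Sun 2064:Fri 2068:Wed✓ 2072:Mon 2076:Sat 2080:Thu 2084:Tue 2088:Sun 2092:Fri 2096:Wed✓ 2104:Fri 2108:Wed✓ 2112:Mon
Wednesday: 1984, 2012, 2040, 2068, 2096, 2108 → 6.

6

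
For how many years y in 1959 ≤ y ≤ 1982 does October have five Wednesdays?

October has 31 days; it has five Wednesdays when Wednesday falls among the first (month-length − 28) days — i.e. when October 1 is one of Wednesday/Tuesday/Monday.
October 1 by year: 1959:Thu 1960:Sat 1961:Sun 1962:Mon✓ 1963:Tue✓ 1964:Thu 1965:Fri 1966:Sat 1967:Sun 1968:Tue✓ 1969:Wed✓ 1970:Thu 1971:Fri 1972:Sun 1973:Mon✓ 1974:Tue✓ 1975:Wed✓ 1976:Fri 1977:Sat 1978:Sun 1979:Mon✓ 1980:Wed✓ 1981:Thu 1982:Fri
Years with five Wednesdays: 1962, 1963, 1968, 1969, 1973, 1974, 1975, 1979, 1980 → 9.

9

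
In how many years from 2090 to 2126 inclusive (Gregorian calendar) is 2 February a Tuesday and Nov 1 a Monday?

Check each year's weekday for 2 February and Nov 1:
  2090: Thu/Wed  2091: Fri/Thu  2092: Sat/Sat  2093: Mon/Sun  2094: Tue/Mon ✓  2095: Wed/Tue  2096: Thu/Thu  2097: Sat/Fri  2098: Sun/Sat  2099: Mon/Sun  2100: Tue/Mon ✓  2101: Wed/Tue  2102: Thu/Wed  2103: Fri/Thu  …(9 more)…  2113: Thu/Wed  2114: Fri/Thu  2115: Sat/Fri  2116: Sun/Sun  2117: Tue/Mon ✓  2118: Wed/Tue  2119: Thu/Wed  2120: Fri/Fri  2121: Sun/Sat  2122: Mon/Sun  2123: Tue/Mon ✓  2124: Wed/Wed  2125: Fri/Thu  2126: Sat/Fri
Both conditions hold in: 2094, 2100, 2106, 2117, 2123 — 5.

5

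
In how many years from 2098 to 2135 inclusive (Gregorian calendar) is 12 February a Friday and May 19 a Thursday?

1

Check each year's weekday for 12 February and May 19:
  2098: Wed/Mon  2099: Thu/Tue  2100: Fri/Wed  2101: Sat/Thu  2102: Sun/Fri  2103: Mon/Sat  2104: Tue/Mon  2105: Thu/Tue  2106: Fri/Wed  2107: Sat/Thu  2108: Sun/Sat  2109: Tue/Sun  2110: Wed/Mon  2111: Thu/Tue  …(10 more)…  2122: Thu/Tue  2123: Fri/Wed  2124: Sat/Fri  2125: Mon/Sat  2126: Tue/Sun  2127: Wed/Mon  2128: Thu/Wed  2129: Sat/Thu  2130: Sun/Fri  2131: Mon/Sat  2132: Tue/Mon  2133: Thu/Tue  2134: Fri/Wed  2135: Sat/Thu
Both conditions hold in: 2112 — 1.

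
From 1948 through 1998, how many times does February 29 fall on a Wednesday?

Leap years in 1948–1998: 13 of them.
Feb 29 weekday advances by 5 (mod 7) from one leap year to the next four years later (or differs when a century non-leap intervenes).
Leap-day weekdays: 1948:Sun 1952:Fri 1956:Wed✓ 1960:Mon 1964:Sat 1968:Thu 1972:Tue 1976:Sun 1980:Fri 1984:Wed✓ 1988:Mon 1992:Sat 1996:Thu
Wednesday: 1956, 1984 → 2.

2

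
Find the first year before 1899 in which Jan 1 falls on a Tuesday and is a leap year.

Jan 1 advances by 2 weekdays after a leap year and by 1 after a common year.
1899: Jan 1 is Sunday.
1898: Saturday
1897: Friday
1896: Wednesday (leap)
1895: Tuesday
1894: Monday
1893: Sunday
1892: Friday (leap)
1891: Thursday
1890: Wednesday
1889: Tuesday
1888: Sunday (leap)
1887: Saturday
1886: Friday
1885: Thursday
1884: Tuesday (leap)
1884 begins on a Tuesday and is a leap year.

1884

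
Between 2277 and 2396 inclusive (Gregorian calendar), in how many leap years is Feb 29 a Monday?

Leap years in 2277–2396: 29 of them.
Feb 29 weekday advances by 5 (mod 7) from one leap year to the next four years later (or differs when a century non-leap intervenes).
Leap-day weekdays: 2280:Sun 2284:Fri 2288:Wed 2292:Mon✓ 2296:Sat 2304:Mon✓ 2308:Sat 2312:Thu 2316:Tue 2320:Sun 2324:Fri 2328:Wed 2332:Mon✓ …(3 more)… 2348:Sun 2352:Fri 2356:Wed 2360:Mon✓ 2364:Sat 2368:Thu 2372:Tue 2376:Sun 2380:Fri 2384:Wed 2388:Mon✓ 2392:Sat 2396:Thu
Monday: 2292, 2304, 2332, 2360, 2388 → 5.

5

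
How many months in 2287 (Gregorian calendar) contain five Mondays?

A month of length L has five Mondays iff its first Monday is on day ≤ L−28 (so day 1–3 in a 31-day month, 1–2 in a 30-day month, day 1 in a leap February).
Checking each month of 2287: Jan starts Sat (31d) ✓; Feb starts Tue (28d); Mar starts Tue (31d); Apr starts Fri (30d); May starts Sun (31d) ✓; Jun starts Wed (30d); Jul starts Fri (31d); Aug starts Mon (31d) ✓; Sep starts Thu (30d); Oct starts Sat (31d) ✓; Nov starts Tue (30d); Dec starts Thu (31d).
Five-Monday months: January, May, August, October → 4.

4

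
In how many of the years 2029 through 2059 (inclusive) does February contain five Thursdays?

February has 28 days (29 in leap years); it has five Thursdays when Thursday falls among the first (month-length − 28) days — i.e. when February 1 is Thursday in a leap year (never in a common year).
February 1 by year: 2029:Thu 2030:Fri 2031:Sat 2032:Sun 2033:Tue 2034:Wed 2035:Thu 2036:Fri 2037:Sun 2038:Mon 2039:Tue 2040:Wed 2041:Fri 2042:Sat 2043:Sun 2044:Mon 2045:Wed 2046:Thu 2047:Fri 2048:Sat 2049:Mon 2050:Tue 2051:Wed 2052:Thu✓ 2053:Sat 2054:Sun 2055:Mon 2056:Tue 2057:Thu 2058:Fri 2059:Sat
Years with five Thursdays: 2052 → 1.

1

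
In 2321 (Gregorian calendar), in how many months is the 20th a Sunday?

Check the 20th of each month of 2321: Jan 20: Thu, Feb 20: Sun, Mar 20: Sun, Apr 20: Wed, May 20: Fri, Jun 20: Mon, Jul 20: Wed, Aug 20: Sat, Sep 20: Tue, Oct 20: Thu, Nov 20: Sun, Dec 20: Tue.
Sunday occurs in February, March, November — 3 months.

3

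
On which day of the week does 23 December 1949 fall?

Friday

January 1, 1949 is a Saturday.
December 23 is day 357 of the year, i.e. 356 days after Jan 1.
356 mod 7 = 6, so advance 6 weekdays from Saturday: Friday.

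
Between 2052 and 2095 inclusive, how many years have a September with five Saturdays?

12

September has 30 days; it has five Saturdays when Saturday falls among the first (month-length − 28) days — i.e. when September 1 is one of Saturday/Friday.
September 1 by year: 2052:Sun 2053:Mon 2054:Tue 2055:Wed 2056:Fri✓ 2057:Sat✓ 2058:Sun 2059:Mon 2060:Wed 2061:Thu 2062:Fri✓ 2063:Sat✓ 2064:Mon 2065:Tue 2066:Wed …(14 more)… 2081:Mon 2082:Tue 2083:Wed 2084:Fri✓ 2085:Sat✓ 2086:Sun 2087:Mon 2088:Wed 2089:Thu 2090:Fri✓ 2091:Sat✓ 2092:Mon 2093:Tue 2094:Wed 2095:Thu
Years with five Saturdays: 2056, 2057, 2062, 2063, 2068, 2073, 2074, 2079, 2084, 2085, 2090, 2091 → 12.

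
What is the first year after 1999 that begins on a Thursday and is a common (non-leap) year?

Jan 1 advances by 2 weekdays after a leap year and by 1 after a common year.
1999: Jan 1 is Friday.
2000: Saturday (leap)
2001: Monday
2002: Tuesday
2003: Wednesday
2004: Thursday (leap)
2005: Saturday
2006: Sunday
2007: Monday
2008: Tuesday (leap)
2009: Thursday
2009 begins on a Thursday and is a common year.

2009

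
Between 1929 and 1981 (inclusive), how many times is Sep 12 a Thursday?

8

Track Sep 12's weekday year by year (advancing +1, or +2 across a Feb 29):
  1929: Thu ✓  1930: Fri (+1)  1931: Sat (+1)  1932: Mon (+2)  1933: Tue (+1)
  1934: Wed (+1)  1935: Thu (+1) ✓  1936: Sat (+2)  1937: Sun (+1)  1938: Mon (+1)
  1939: Tue (+1)  1940: Thu (+2) ✓  1941: Fri (+1)  1942: Sat (+1)  … (25 more years) …
  1968: Thu (+2) ✓  1969: Fri (+1)  1970: Sat (+1)  1971: Sun (+1)  1972: Tue (+2)
  1973: Wed (+1)  1974: Thu (+1) ✓  1975: Fri (+1)  1976: Sun (+2)  1977: Mon (+1)
  1978: Tue (+1)  1979: Wed (+1)  1980: Fri (+2)  1981: Sat (+1)
Thursday years: 1929, 1935, 1940, 1946, 1957, 1963, 1968, 1974 — 8 in total.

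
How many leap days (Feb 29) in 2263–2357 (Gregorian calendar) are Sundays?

3

Leap years in 2263–2357: 23 of them.
Feb 29 weekday advances by 5 (mod 7) from one leap year to the next four years later (or differs when a century non-leap intervenes).
Leap-day weekdays: 2264:Mon 2268:Sat 2272:Thu 2276:Tue 2280:Sun✓ 2284:Fri 2288:Wed 2292:Mon 2296:Sat 2304:Mon 2308:Sat 2312:Thu 2316:Tue 2320:Sun✓ 2324:Fri 2328:Wed 2332:Mon 2336:Sat 2340:Thu 2344:Tue 2348:Sun✓ 2352:Fri 2356:Wed
Sunday: 2280, 2320, 2348 → 3.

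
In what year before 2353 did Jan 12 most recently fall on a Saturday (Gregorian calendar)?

From one year to the next, a fixed date's weekday advances by 1, or by 2 when a Feb 29 lies between the two dates.
2353: January 12 is Monday.
2352: Saturday (−2)
Jan 12 falls on a Saturday in 2352.

2352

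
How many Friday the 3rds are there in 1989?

Check the 3rd of each month of 1989: Jan 3: Tue, Feb 3: Fri, Mar 3: Fri, Apr 3: Mon, May 3: Wed, Jun 3: Sat, Jul 3: Mon, Aug 3: Thu, Sep 3: Sun, Oct 3: Tue, Nov 3: Fri, Dec 3: Sun.
Friday occurs in February, March, November — 3 months.

3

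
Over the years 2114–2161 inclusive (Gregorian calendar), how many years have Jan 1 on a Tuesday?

7

Track Jan 1's weekday year by year (advancing +1, or +2 across a Feb 29):
  2114: Mon  2115: Tue (+1) ✓  2116: Wed (+1)  2117: Fri (+2)  2118: Sat (+1)
  2119: Sun (+1)  2120: Mon (+1)  2121: Wed (+2)  2122: Thu (+1)  2123: Fri (+1)
  2124: Sat (+1)  2125: Mon (+2)  2126: Tue (+1) ✓  2127: Wed (+1)  … (20 more years) …
  2148: Mon (+1)  2149: Wed (+2)  2150: Thu (+1)  2151: Fri (+1)  2152: Sat (+1)
  2153: Mon (+2)  2154: Tue (+1) ✓  2155: Wed (+1)  2156: Thu (+1)  2157: Sat (+2)
  2158: Sun (+1)  2159: Mon (+1)  2160: Tue (+1) ✓  2161: Thu (+2)
Tuesday years: 2115, 2126, 2132, 2137, 2143, 2154, 2160 — 7 in total.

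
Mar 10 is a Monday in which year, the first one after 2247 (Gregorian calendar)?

From one year to the next, a fixed date's weekday advances by 1, or by 2 when a Feb 29 lies between the two dates.
2247: March 10 is Wednesday.
2248: Friday (+2)
2249: Saturday (+1)
2250: Sunday (+1)
2251: Monday (+1)
Mar 10 falls on a Monday in 2251.

2251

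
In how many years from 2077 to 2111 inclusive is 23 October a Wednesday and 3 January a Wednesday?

1

Check each year's weekday for 23 October and 3 January:
  2077: Sat/Sun  2078: Sun/Mon  2079: Mon/Tue  2080: Wed/Wed ✓  2081: Thu/Fri  2082: Fri/Sat  2083: Sat/Sun  2084: Mon/Mon  2085: Tue/Wed  2086: Wed/Thu  2087: Thu/Fri  2088: Sat/Sat  2089: Sun/Mon  2090: Mon/Tue  …(7 more)…  2098: Thu/Fri  2099: Fri/Sat  2100: Sat/Sun  2101: Sun/Mon  2102: Mon/Tue  2103: Tue/Wed  2104: Thu/Thu  2105: Fri/Sat  2106: Sat/Sun  2107: Sun/Mon  2108: Tue/Tue  2109: Wed/Thu  2110: Thu/Fri  2111: Fri/Sat
Both conditions hold in: 2080 — 1.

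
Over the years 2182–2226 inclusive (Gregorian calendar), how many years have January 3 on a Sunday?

Track January 3's weekday year by year (advancing +1, or +2 across a Feb 29):
  2182: Thu  2183: Fri (+1)  2184: Sat (+1)  2185: Mon (+2)  2186: Tue (+1)
  2187: Wed (+1)  2188: Thu (+1)  2189: Sat (+2)  2190: Sun (+1) ✓  2191: Mon (+1)
  2192: Tue (+1)  2193: Thu (+2)  2194: Fri (+1)  2195: Sat (+1)  … (17 more years) …
  2213: Sun (+2) ✓  2214: Mon (+1)  2215: Tue (+1)  2216: Wed (+1)  2217: Fri (+2)
  2218: Sat (+1)  2219: Sun (+1) ✓  2220: Mon (+1)  2221: Wed (+2)  2222: Thu (+1)
  2223: Fri (+1)  2224: Sat (+1)  2225: Mon (+2)  2226: Tue (+1)
Sunday years: 2190, 2196, 2202, 2208, 2213, 2219 — 6 in total.

6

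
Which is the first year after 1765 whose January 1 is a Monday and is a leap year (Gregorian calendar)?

1776

Jan 1 advances by 2 weekdays after a leap year and by 1 after a common year.
1765: Jan 1 is Tuesday.
1766: Wednesday
1767: Thursday
1768: Friday (leap)
1769: Sunday
1770: Monday
1771: Tuesday
1772: Wednesday (leap)
1773: Friday
1774: Saturday
1775: Sunday
1776: Monday (leap)
1776 begins on a Monday and is a leap year.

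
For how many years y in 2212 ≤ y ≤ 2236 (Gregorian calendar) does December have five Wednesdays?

December has 31 days; it has five Wednesdays when Wednesday falls among the first (month-length − 28) days — i.e. when December 1 is one of Wednesday/Tuesday/Monday.
December 1 by year: 2212:Tue✓ 2213:Wed✓ 2214:Thu 2215:Fri 2216:Sun 2217:Mon✓ 2218:Tue✓ 2219:Wed✓ 2220:Fri 2221:Sat 2222:Sun 2223:Mon✓ 2224:Wed✓ 2225:Thu 2226:Fri 2227:Sat 2228:Mon✓ 2229:Tue✓ 2230:Wed✓ 2231:Thu 2232:Sat 2233:Sun 2234:Mon✓ 2235:Tue✓ 2236:Thu
Years with five Wednesdays: 2212, 2213, 2217, 2218, 2219, 2223, 2224, 2228, 2229, 2230, 2234, 2235 → 12.

12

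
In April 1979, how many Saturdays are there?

4

April 1979 has 30 days and begins on Sunday.
The first Saturday is April 7.
Saturdays fall on 7, 14, 21, 28 — that's 4.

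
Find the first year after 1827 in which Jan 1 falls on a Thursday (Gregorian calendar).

Jan 1 advances by 2 weekdays after a leap year and by 1 after a common year.
1827: Jan 1 is Monday.
1828: Tuesday (leap)
1829: Thursday
1829 begins on a Thursday

1829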